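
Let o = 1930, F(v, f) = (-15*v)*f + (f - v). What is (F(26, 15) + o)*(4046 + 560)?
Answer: -18106186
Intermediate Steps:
F(v, f) = f - v - 15*f*v (F(v, f) = -15*f*v + (f - v) = f - v - 15*f*v)
(F(26, 15) + o)*(4046 + 560) = ((15 - 1*26 - 15*15*26) + 1930)*(4046 + 560) = ((15 - 26 - 5850) + 1930)*4606 = (-5861 + 1930)*4606 = -3931*4606 = -18106186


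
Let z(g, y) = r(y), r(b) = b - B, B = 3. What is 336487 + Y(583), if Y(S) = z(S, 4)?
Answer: 336488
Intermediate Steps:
r(b) = -3 + b (r(b) = b - 1*3 = b - 3 = -3 + b)
z(g, y) = -3 + y
Y(S) = 1 (Y(S) = -3 + 4 = 1)
336487 + Y(583) = 336487 + 1 = 336488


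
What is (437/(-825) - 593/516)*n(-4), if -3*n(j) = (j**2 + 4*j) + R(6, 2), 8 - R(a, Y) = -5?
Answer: 344123/47300 ≈ 7.2753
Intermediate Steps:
R(a, Y) = 13 (R(a, Y) = 8 - 1*(-5) = 8 + 5 = 13)
n(j) = -13/3 - 4*j/3 - j**2/3 (n(j) = -((j**2 + 4*j) + 13)/3 = -(13 + j**2 + 4*j)/3 = -13/3 - 4*j/3 - j**2/3)
(437/(-825) - 593/516)*n(-4) = (437/(-825) - 593/516)*(-13/3 - 4/3*(-4) - 1/3*(-4)**2) = (437*(-1/825) - 593*1/516)*(-13/3 + 16/3 - 1/3*16) = (-437/825 - 593/516)*(-13/3 + 16/3 - 16/3) = -79413/47300*(-13/3) = 344123/47300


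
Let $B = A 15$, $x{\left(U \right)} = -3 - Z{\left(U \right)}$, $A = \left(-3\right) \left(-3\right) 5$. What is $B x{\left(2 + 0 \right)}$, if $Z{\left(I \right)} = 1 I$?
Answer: $-3375$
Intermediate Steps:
$Z{\left(I \right)} = I$
$A = 45$ ($A = 9 \cdot 5 = 45$)
$x{\left(U \right)} = -3 - U$
$B = 675$ ($B = 45 \cdot 15 = 675$)
$B x{\left(2 + 0 \right)} = 675 \left(-3 - \left(2 + 0\right)\right) = 675 \left(-3 - 2\right) = 675 \left(-5\right) = -3375$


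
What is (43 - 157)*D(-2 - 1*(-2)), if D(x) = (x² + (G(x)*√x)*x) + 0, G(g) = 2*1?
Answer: 0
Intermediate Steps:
G(g) = 2
D(x) = x² + 2*x^(3/2) (D(x) = (x² + (2*√x)*x) + 0 = (x² + 2*x^(3/2)) + 0 = x² + 2*x^(3/2))
(43 - 157)*D(-2 - 1*(-2)) = (43 - 157)*((-2 - 1*(-2))² + 2*(-2 - 1*(-2))^(3/2)) = -114*((-2 + 2)² + 2*(-2 + 2)^(3/2)) = -114*(0² + 2*0^(3/2)) = -114*(0 + 2*0) = -114*(0 + 0) = -114*0 = 0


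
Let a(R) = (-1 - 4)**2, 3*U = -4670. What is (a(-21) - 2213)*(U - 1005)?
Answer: 16814780/3 ≈ 5.6049e+6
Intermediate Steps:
U = -4670/3 (U = (1/3)*(-4670) = -4670/3 ≈ -1556.7)
a(R) = 25 (a(R) = (-5)**2 = 25)
(a(-21) - 2213)*(U - 1005) = (25 - 2213)*(-4670/3 - 1005) = -2188*(-7685/3) = 16814780/3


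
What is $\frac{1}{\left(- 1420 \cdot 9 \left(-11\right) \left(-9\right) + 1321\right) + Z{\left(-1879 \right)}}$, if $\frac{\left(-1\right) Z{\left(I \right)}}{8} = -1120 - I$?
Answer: $- \frac{1}{1269971} \approx -7.8742 \cdot 10^{-7}$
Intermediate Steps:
$Z{\left(I \right)} = 8960 + 8 I$ ($Z{\left(I \right)} = - 8 \left(-1120 - I\right) = 8960 + 8 I$)
$\frac{1}{\left(- 1420 \cdot 9 \left(-11\right) \left(-9\right) + 1321\right) + Z{\left(-1879 \right)}} = \frac{1}{\left(- 1420 \cdot 9 \left(-11\right) \left(-9\right) + 1321\right) + \left(8960 + 8 \left(-1879\right)\right)} = \frac{1}{\left(- 1420 \left(\left(-99\right) \left(-9\right)\right) + 1321\right) + \left(8960 - 15032\right)} = \frac{1}{\left(\left(-1420\right) 891 + 1321\right) - 6072} = \frac{1}{\left(-1265220 + 1321\right) - 6072} = \frac{1}{-1263899 - 6072} = \frac{1}{-1269971} = - \frac{1}{1269971}$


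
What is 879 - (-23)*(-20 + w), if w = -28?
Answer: -225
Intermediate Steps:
879 - (-23)*(-20 + w) = 879 - (-23)*(-20 - 28) = 879 - (-23)*(-48) = 879 - 1*1104 = 879 - 1104 = -225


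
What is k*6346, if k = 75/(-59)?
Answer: -475950/59 ≈ -8066.9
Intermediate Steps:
k = -75/59 (k = 75*(-1/59) = -75/59 ≈ -1.2712)
k*6346 = -75/59*6346 = -475950/59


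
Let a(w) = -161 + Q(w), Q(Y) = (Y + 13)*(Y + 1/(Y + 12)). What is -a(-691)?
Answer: -318001501/679 ≈ -4.6834e+5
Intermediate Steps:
Q(Y) = (13 + Y)*(Y + 1/(12 + Y))
a(w) = -161 + (13 + w³ + 25*w² + 157*w)/(12 + w)
-a(-691) = -(-1919 + (-691)³ - 4*(-691) + 25*(-691)²)/(12 - 691) = -(-1919 - 329939371 + 2764 + 25*477481)/(-679) = -(-1)*(-1919 - 329939371 + 2764 + 11937025)/679 = -(-1)*(-318001501)/679 = -1*318001501/679 = -318001501/679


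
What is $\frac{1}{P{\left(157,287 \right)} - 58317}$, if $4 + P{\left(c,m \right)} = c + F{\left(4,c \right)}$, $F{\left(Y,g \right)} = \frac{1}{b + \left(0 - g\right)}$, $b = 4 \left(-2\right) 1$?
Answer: $- \frac{165}{9597061} \approx -1.7193 \cdot 10^{-5}$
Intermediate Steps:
$b = -8$ ($b = \left(-8\right) 1 = -8$)
$F{\left(Y,g \right)} = \frac{1}{-8 - g}$ ($F{\left(Y,g \right)} = \frac{1}{-8 + \left(0 - g\right)} = \frac{1}{-8 - g}$)
$P{\left(c,m \right)} = -4 + c - \frac{1}{8 + c}$ ($P{\left(c,m \right)} = -4 + \left(c - \frac{1}{8 + c}\right) = -4 + c - \frac{1}{8 + c}$)
$\frac{1}{P{\left(157,287 \right)} - 58317} = \frac{1}{\frac{-1 + \left(-4 + 157\right) \left(8 + 157\right)}{8 + 157} - 58317} = \frac{1}{\frac{-1 + 153 \cdot 165}{165} - 58317} = \frac{1}{\frac{-1 + 25245}{165} - 58317} = \frac{1}{\frac{1}{165} \cdot 25244 - 58317} = \frac{1}{\frac{25244}{165} - 58317} = \frac{1}{- \frac{9597061}{165}} = - \frac{165}{9597061}$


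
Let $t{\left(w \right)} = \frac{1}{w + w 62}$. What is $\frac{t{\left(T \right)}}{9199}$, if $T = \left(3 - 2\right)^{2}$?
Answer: $\frac{1}{579537} \approx 1.7255 \cdot 10^{-6}$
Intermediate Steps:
$T = 1$ ($T = 1^{2} = 1$)
$t{\left(w \right)} = \frac{1}{63 w}$ ($t{\left(w \right)} = \frac{1}{w + 62 w} = \frac{1}{63 w}$)
$\frac{t{\left(T \right)}}{9199} = \frac{\frac{1}{63} \cdot 1^{-1}}{9199} = \frac{1}{63} \cdot 1 \cdot \frac{1}{9199} = \frac{1}{63} \cdot \frac{1}{9199} = \frac{1}{579537}$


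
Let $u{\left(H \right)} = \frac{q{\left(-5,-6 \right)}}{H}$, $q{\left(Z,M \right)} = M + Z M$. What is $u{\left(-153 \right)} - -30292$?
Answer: $\frac{1544884}{51} \approx 30292.0$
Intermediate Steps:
$q{\left(Z,M \right)} = M + M Z$
$u{\left(H \right)} = \frac{24}{H}$ ($u{\left(H \right)} = \frac{\left(-6\right) \left(1 - 5\right)}{H} = \frac{\left(-6\right) \left(-4\right)}{H} = \frac{24}{H}$)
$u{\left(-153 \right)} - -30292 = \frac{24}{-153} - -30292 = 24 \left(- \frac{1}{153}\right) + 30292 = - \frac{8}{51} + 30292 = \frac{1544884}{51}$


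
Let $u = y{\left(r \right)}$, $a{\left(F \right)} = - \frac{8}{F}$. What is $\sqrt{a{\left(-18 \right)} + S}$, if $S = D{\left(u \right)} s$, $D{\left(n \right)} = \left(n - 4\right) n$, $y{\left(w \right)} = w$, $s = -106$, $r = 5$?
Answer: $\frac{i \sqrt{4766}}{3} \approx 23.012 i$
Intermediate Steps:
$u = 5$
$D{\left(n \right)} = n \left(-4 + n\right)$ ($D{\left(n \right)} = \left(-4 + n\right) n = n \left(-4 + n\right)$)
$S = -530$ ($S = 5 \left(-4 + 5\right) \left(-106\right) = 5 \cdot 1 \left(-106\right) = 5 \left(-106\right) = -530$)
$\sqrt{a{\left(-18 \right)} + S} = \sqrt{- \frac{8}{-18} - 530} = \sqrt{\left(-8\right) \left(- \frac{1}{18}\right) - 530} = \sqrt{\frac{4}{9} - 530} = \sqrt{- \frac{4766}{9}} = \frac{i \sqrt{4766}}{3}$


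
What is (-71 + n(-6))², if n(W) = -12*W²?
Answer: 253009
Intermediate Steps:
(-71 + n(-6))² = (-71 - 12*(-6)²)² = (-71 - 12*36)² = (-71 - 432)² = (-503)² = 253009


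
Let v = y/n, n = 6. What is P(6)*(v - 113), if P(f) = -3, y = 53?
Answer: 625/2 ≈ 312.50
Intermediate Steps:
v = 53/6 ≈ 8.8333
P(6)*(v - 113) = -3*(53/6 - 113) = -3*(-625/6) = 625/2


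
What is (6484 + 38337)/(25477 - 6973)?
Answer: 44821/18504 ≈ 2.4222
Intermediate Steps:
(6484 + 38337)/(25477 - 6973) = 44821/18504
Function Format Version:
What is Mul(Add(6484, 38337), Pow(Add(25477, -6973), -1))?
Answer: Rational(44821, 18504) ≈ 2.4222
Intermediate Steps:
Mul(Add(6484, 38337), Pow(Add(25477, -6973), -1)) = Mul(44821, Pow(18504, -1)) = Mul(44821, Rational(1, 18504)) = Rational(44821, 18504)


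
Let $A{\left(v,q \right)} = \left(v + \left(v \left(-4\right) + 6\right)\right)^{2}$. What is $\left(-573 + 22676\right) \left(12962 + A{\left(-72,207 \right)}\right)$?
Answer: $1375823338$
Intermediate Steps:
$A{\left(v,q \right)} = \left(6 - 3 v\right)^{2}$ ($A{\left(v,q \right)} = \left(v - \left(-6 + 4 v\right)\right)^{2} = \left(6 - 3 v\right)^{2}$)
$\left(-573 + 22676\right) \left(12962 + A{\left(-72,207 \right)}\right) = \left(-573 + 22676\right) \left(12962 + 9 \left(-2 - 72\right)^{2}\right) = 22103 \left(12962 + 9 \left(-74\right)^{2}\right) = 22103 \left(12962 + 9 \cdot 5476\right) = 22103 \left(12962 + 49284\right) = 22103 \cdot 62246 = 1375823338$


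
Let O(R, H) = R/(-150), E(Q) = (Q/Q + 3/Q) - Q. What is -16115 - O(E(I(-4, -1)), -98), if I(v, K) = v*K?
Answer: -3223003/200 ≈ -16115.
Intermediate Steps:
I(v, K) = K*v
E(Q) = 1 - Q + 3/Q (E(Q) = (1 + 3/Q) - Q = 1 - Q + 3/Q)
O(R, H) = -R/150 (O(R, H) = R*(-1/150) = -R/150)
-16115 - O(E(I(-4, -1)), -98) = -16115 - (-1)*(1 - (-1)*(-4) + 3/((-1*(-4))))/150 = -16115 - (-1)*(1 - 1*4 + 3/4)/150 = -16115 - (-1)*(1 - 4 + 3*(¼))/150 = -16115 - (-1)*(1 - 4 + ¾)/150 = -16115 - (-1)*(-9)/(150*4) = -16115 - 1*3/200 = -16115 - 3/200 = -3223003/200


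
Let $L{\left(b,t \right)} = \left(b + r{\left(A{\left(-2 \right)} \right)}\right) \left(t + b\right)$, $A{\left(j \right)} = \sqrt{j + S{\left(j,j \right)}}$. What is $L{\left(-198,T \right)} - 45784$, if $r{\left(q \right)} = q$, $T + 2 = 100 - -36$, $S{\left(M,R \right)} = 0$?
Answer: $-33112 - 64 i \sqrt{2} \approx -33112.0 - 90.51 i$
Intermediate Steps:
$T = 134$ ($T = -2 + \left(100 - -36\right) = -2 + \left(100 + 36\right) = -2 + 136 = 134$)
$A{\left(j \right)} = \sqrt{j}$ ($A{\left(j \right)} = \sqrt{j + 0} = \sqrt{j}$)
$L{\left(b,t \right)} = \left(b + t\right) \left(b + i \sqrt{2}\right)$ ($L{\left(b,t \right)} = \left(b + \sqrt{-2}\right) \left(t + b\right) = \left(b + i \sqrt{2}\right) \left(b + t\right) = \left(b + t\right) \left(b + i \sqrt{2}\right)$)
$L{\left(-198,T \right)} - 45784 = \left(\left(-198\right)^{2} - 26532 + i \left(-198\right) \sqrt{2} + i 134 \sqrt{2}\right) - 45784 = \left(39204 - 26532 - 198 i \sqrt{2} + 134 i \sqrt{2}\right) - 45784 = \left(12672 - 64 i \sqrt{2}\right) - 45784 = -33112 - 64 i \sqrt{2}$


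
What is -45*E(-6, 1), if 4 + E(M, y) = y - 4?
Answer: 315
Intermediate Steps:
E(M, y) = -8 + y (E(M, y) = -4 + (y - 4) = -4 + (-4 + y) = -8 + y)
-45*E(-6, 1) = -45*(-8 + 1) = -45*(-7) = 315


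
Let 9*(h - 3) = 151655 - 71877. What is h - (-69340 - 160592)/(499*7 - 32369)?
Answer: 575594948/64971 ≈ 8859.3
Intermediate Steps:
h = 79805/9 (h = 3 + (151655 - 71877)/9 = 3 + (1/9)*79778 = 3 + 79778/9 = 79805/9 ≈ 8867.2)
h - (-69340 - 160592)/(499*7 - 32369) = 79805/9 - (-69340 - 160592)/(499*7 - 32369) = 79805/9 - (-229932)/(3493 - 32369) = 79805/9 - (-229932)/(-28876) = 79805/9 - (-229932)*(-1)/28876 = 79805/9 - 1*57483/7219 = 79805/9 - 57483/7219 = 575594948/64971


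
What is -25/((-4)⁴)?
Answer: -25/256 ≈ -0.097656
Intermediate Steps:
-25/((-4)⁴) = -25/256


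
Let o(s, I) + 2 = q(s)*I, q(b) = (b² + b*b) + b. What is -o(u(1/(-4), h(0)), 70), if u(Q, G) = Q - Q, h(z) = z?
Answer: 2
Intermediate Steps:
u(Q, G) = 0
q(b) = b + 2*b² (q(b) = (b² + b²) + b = 2*b² + b = b + 2*b²)
o(s, I) = -2 + I*s*(1 + 2*s) (o(s, I) = -2 + (s*(1 + 2*s))*I = -2 + I*s*(1 + 2*s))
-o(u(1/(-4), h(0)), 70) = -(-2 + 70*0*(1 + 2*0)) = -(-2 + 70*0*(1 + 0)) = -(-2 + 70*0*1) = -(-2 + 0) = -1*(-2) = 2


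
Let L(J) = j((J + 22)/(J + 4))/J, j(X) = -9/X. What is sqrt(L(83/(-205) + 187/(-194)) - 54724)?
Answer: I*sqrt(149758804458243810487066)/1654285993 ≈ 233.93*I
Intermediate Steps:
L(J) = -9*(4 + J)/(J*(22 + J)) (L(J) = (-9*(J + 4)/(J + 22))/J = (-9*(4 + J)/(22 + J))/J = -9*(4 + J)/(J*(22 + J)))
sqrt(L(83/(-205) + 187/(-194)) - 54724) = sqrt(9*(-4 - (83/(-205) + 187/(-194)))/((83/(-205) + 187/(-194))*(22 + (83/(-205) + 187/(-194)))) - 54724) = sqrt(9*(-4 - (83*(-1/205) + 187*(-1/194)))/((83*(-1/205) + 187*(-1/194))*(22 + (83*(-1/205) + 187*(-1/194)))) - 54724) = sqrt(9*(-4 - (-83/205 - 187/194))/((-83/205 - 187/194)*(22 + (-83/205 - 187/194))) - 54724) = sqrt(9*(-4 - 1*(-54437/39770))/((-54437/39770)*(22 - 54437/39770)) - 54724) = sqrt(9*(-39770/54437)*(-4 + 54437/39770)/(820503/39770) - 54724) = sqrt(9*(-39770/54437)*(39770/820503)*(-104643/39770) - 54724) = sqrt(1387217370/1654285993 - 54724) = sqrt(-90527759463562/1654285993) = I*sqrt(149758804458243810487066)/1654285993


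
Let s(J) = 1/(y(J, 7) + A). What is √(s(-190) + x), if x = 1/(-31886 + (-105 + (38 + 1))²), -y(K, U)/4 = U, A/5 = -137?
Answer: I*√554378740270/19628890 ≈ 0.037932*I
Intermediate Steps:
A = -685 (A = 5*(-137) = -685)
y(K, U) = -4*U
s(J) = -1/713 (s(J) = 1/(-4*7 - 685) = 1/(-28 - 685) = 1/(-713) = -1/713)
x = -1/27530 (x = 1/(-31886 + (-105 + 39)²) = 1/(-31886 + (-66)²) = 1/(-31886 + 4356) = 1/(-27530) = -1/27530 ≈ -3.6324e-5)
√(s(-190) + x) = √(-1/713 - 1/27530) = √(-28243/19628890) = I*√554378740270/19628890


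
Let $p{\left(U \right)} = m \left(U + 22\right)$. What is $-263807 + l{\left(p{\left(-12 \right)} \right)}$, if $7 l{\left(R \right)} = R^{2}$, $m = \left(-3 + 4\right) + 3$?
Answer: $- \frac{1845049}{7} \approx -2.6358 \cdot 10^{5}$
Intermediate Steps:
$m = 4$ ($m = 1 + 3 = 4$)
$p{\left(U \right)} = 88 + 4 U$ ($p{\left(U \right)} = 4 \left(U + 22\right) = 4 \left(22 + U\right) = 88 + 4 U$)
$l{\left(R \right)} = \frac{R^{2}}{7}$
$-263807 + l{\left(p{\left(-12 \right)} \right)} = -263807 + \frac{\left(88 + 4 \left(-12\right)\right)^{2}}{7} = -263807 + \frac{\left(88 - 48\right)^{2}}{7} = -263807 + \frac{40^{2}}{7} = -263807 + \frac{1}{7} \cdot 1600 = -263807 + \frac{1600}{7} = - \frac{1845049}{7}$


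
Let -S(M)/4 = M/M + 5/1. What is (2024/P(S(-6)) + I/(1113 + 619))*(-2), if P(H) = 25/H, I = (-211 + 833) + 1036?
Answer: 42046091/10825 ≈ 3884.2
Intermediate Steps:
S(M) = -24 (S(M) = -4*(M/M + 5/1) = -4*(1 + 5*1) = -4*(1 + 5) = -4*6 = -24)
I = 1658 (I = 622 + 1036 = 1658)
(2024/P(S(-6)) + I/(1113 + 619))*(-2) = (2024/((25/(-24))) + 1658/(1113 + 619))*(-2) = (2024/((25*(-1/24))) + 1658/1732)*(-2) = (2024/(-25/24) + 1658*(1/1732))*(-2) = (2024*(-24/25) + 829/866)*(-2) = (-48576/25 + 829/866)*(-2) = -42046091/21650*(-2) = 42046091/10825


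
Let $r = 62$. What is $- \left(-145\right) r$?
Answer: $8990$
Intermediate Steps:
$- \left(-145\right) r = - \left(-145\right) 62 = \left(-1\right) \left(-8990\right) = 8990$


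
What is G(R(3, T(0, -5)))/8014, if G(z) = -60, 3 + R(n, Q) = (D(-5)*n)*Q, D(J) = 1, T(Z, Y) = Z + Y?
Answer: -30/4007 ≈ -0.0074869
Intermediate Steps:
T(Z, Y) = Y + Z
R(n, Q) = -3 + Q*n (R(n, Q) = -3 + (1*n)*Q = -3 + n*Q = -3 + Q*n)
G(R(3, T(0, -5)))/8014 = -60/8014 = -60*1/8014 = -30/4007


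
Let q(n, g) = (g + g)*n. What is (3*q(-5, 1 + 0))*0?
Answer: 0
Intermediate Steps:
q(n, g) = 2*g*n (q(n, g) = (2*g)*n = 2*g*n)
(3*q(-5, 1 + 0))*0 = (3*(2*(1 + 0)*(-5)))*0 = (3*(2*1*(-5)))*0 = (3*(-10))*0 = -30*0 = 0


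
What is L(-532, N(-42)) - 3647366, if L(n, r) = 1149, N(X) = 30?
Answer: -3646217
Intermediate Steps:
L(-532, N(-42)) - 3647366 = 1149 - 3647366 = -3646217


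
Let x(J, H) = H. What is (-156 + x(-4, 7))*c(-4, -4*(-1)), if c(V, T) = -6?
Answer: 894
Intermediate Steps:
(-156 + x(-4, 7))*c(-4, -4*(-1)) = (-156 + 7)*(-6) = -149*(-6) = 894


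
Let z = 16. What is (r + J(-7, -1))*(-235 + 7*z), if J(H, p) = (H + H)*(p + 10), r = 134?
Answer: -984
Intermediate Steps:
J(H, p) = 2*H*(10 + p) (J(H, p) = (2*H)*(10 + p) = 2*H*(10 + p))
(r + J(-7, -1))*(-235 + 7*z) = (134 + 2*(-7)*(10 - 1))*(-235 + 7*16) = (134 + 2*(-7)*9)*(-235 + 112) = (134 - 126)*(-123) = 8*(-123) = -984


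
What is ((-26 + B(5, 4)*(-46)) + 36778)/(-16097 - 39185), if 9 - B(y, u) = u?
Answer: -18261/27641 ≈ -0.66065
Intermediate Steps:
B(y, u) = 9 - u
((-26 + B(5, 4)*(-46)) + 36778)/(-16097 - 39185) = ((-26 + (9 - 1*4)*(-46)) + 36778)/(-16097 - 39185) = ((-26 + (9 - 4)*(-46)) + 36778)/(-55282) = ((-26 + 5*(-46)) + 36778)*(-1/55282) = ((-26 - 230) + 36778)*(-1/55282) = (-256 + 36778)*(-1/55282) = 36522*(-1/55282) = -18261/27641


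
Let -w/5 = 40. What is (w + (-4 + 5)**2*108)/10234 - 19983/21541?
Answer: -103243897/110225297 ≈ -0.93666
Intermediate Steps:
w = -200 (w = -5*40 = -200)
(w + (-4 + 5)**2*108)/10234 - 19983/21541 = (-200 + (-4 + 5)**2*108)/10234 - 19983/21541 = (-200 + 1**2*108)*(1/10234) - 19983*1/21541 = (-200 + 1*108)*(1/10234) - 19983/21541 = (-200 + 108)*(1/10234) - 19983/21541 = -92*1/10234 - 19983/21541 = -46/5117 - 19983/21541 = -103243897/110225297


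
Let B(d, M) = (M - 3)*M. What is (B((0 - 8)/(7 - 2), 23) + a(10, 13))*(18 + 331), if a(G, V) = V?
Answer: 165077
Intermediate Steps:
B(d, M) = M*(-3 + M) (B(d, M) = (-3 + M)*M = M*(-3 + M))
(B((0 - 8)/(7 - 2), 23) + a(10, 13))*(18 + 331) = (23*(-3 + 23) + 13)*(18 + 331) = (23*20 + 13)*349 = (460 + 13)*349 = 473*349 = 165077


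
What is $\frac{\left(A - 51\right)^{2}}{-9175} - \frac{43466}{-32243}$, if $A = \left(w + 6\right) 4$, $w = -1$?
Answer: $\frac{367815027}{295829525} \approx 1.2433$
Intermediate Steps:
$A = 20$ ($A = \left(-1 + 6\right) 4 = 5 \cdot 4 = 20$)
$\frac{\left(A - 51\right)^{2}}{-9175} - \frac{43466}{-32243} = \frac{\left(20 - 51\right)^{2}}{-9175} - \frac{43466}{-32243} = \left(-31\right)^{2} \left(- \frac{1}{9175}\right) - - \frac{43466}{32243} = 961 \left(- \frac{1}{9175}\right) + \frac{43466}{32243} = - \frac{961}{9175} + \frac{43466}{32243} = \frac{367815027}{295829525}$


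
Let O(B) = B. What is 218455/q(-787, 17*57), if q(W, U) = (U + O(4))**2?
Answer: 218455/946729 ≈ 0.23075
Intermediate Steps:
q(W, U) = (4 + U)**2 (q(W, U) = (U + 4)**2 = (4 + U)**2)
218455/q(-787, 17*57) = 218455/((4 + 17*57)**2) = 218455/((4 + 969)**2) = 218455/(973**2) = 218455/946729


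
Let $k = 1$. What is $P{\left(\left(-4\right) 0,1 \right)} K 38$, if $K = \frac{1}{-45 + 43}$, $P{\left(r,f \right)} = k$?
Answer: $-19$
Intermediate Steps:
$P{\left(r,f \right)} = 1$
$K = - \frac{1}{2}$ ($K = \frac{1}{-2} = - \frac{1}{2} \approx -0.5$)
$P{\left(\left(-4\right) 0,1 \right)} K 38 = 1 \left(- \frac{1}{2}\right) 38 = \left(- \frac{1}{2}\right) 38 = -19$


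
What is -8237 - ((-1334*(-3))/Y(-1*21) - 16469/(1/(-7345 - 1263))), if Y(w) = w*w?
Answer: -20840689517/147 ≈ -1.4177e+8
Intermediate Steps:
Y(w) = w**2
-8237 - ((-1334*(-3))/Y(-1*21) - 16469/(1/(-7345 - 1263))) = -8237 - ((-1334*(-3))/((-1*21)**2) - 16469/(1/(-7345 - 1263))) = -8237 - (4002/((-21)**2) - 16469/(1/(-8608))) = -8237 - (4002/441 - 16469/(-1/8608)) = -8237 - (4002*(1/441) - 16469*(-8608)) = -8237 - (1334/147 + 141765152) = -8237 - 1*20839478678/147 = -8237 - 20839478678/147 = -20840689517/147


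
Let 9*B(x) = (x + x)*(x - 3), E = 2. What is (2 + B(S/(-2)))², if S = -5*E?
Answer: 1444/81 ≈ 17.827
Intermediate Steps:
S = -10 (S = -5*2 = -10)
B(x) = 2*x*(-3 + x)/9 (B(x) = ((x + x)*(x - 3))/9 = ((2*x)*(-3 + x))/9 = (2*x*(-3 + x))/9 = 2*x*(-3 + x)/9)
(2 + B(S/(-2)))² = (2 + 2*(-10/(-2))*(-3 - 10/(-2))/9)² = (2 + 2*(-10*(-½))*(-3 - 10*(-½))/9)² = (2 + (2/9)*5*(-3 + 5))² = (2 + (2/9)*5*2)² = (2 + 20/9)² = (38/9)² = 1444/81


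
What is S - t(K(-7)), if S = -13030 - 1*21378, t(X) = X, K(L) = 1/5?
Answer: -172041/5 ≈ -34408.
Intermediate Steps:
K(L) = ⅕
S = -34408 (S = -13030 - 21378 = -34408)
S - t(K(-7)) = -34408 - 1*⅕ = -34408 - ⅕ = -172041/5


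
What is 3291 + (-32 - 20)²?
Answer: 5995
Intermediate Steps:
3291 + (-32 - 20)² = 3291 + (-52)² = 3291 + 2704 = 5995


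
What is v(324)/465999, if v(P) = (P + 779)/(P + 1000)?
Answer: 1103/616982676 ≈ 1.7877e-6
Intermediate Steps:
v(P) = (779 + P)/(1000 + P)
v(324)/465999 = ((779 + 324)/(1000 + 324))/465999 = (1103/1324)*(1/465999) = 1103/616982676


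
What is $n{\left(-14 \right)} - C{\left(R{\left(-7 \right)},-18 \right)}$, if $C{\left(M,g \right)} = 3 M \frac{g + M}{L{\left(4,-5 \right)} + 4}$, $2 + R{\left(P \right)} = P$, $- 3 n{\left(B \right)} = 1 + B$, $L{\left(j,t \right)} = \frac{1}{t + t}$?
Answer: $- \frac{7121}{39} \approx -182.59$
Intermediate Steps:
$L{\left(j,t \right)} = \frac{1}{2 t}$
$n{\left(B \right)} = - \frac{1}{3} - \frac{B}{3}$ ($n{\left(B \right)} = - \frac{1 + B}{3} = - \frac{1}{3} - \frac{B}{3}$)
$R{\left(P \right)} = -2 + P$
$C{\left(M,g \right)} = 3 M \left(\frac{10 M}{39} + \frac{10 g}{39}\right)$ ($C{\left(M,g \right)} = 3 M \frac{g + M}{\frac{1}{2 \left(-5\right)} + 4} = 3 M \frac{M + g}{\frac{1}{2} \left(- \frac{1}{5}\right) + 4} = 3 M \frac{M + g}{- \frac{1}{10} + 4} = 3 M \frac{M + g}{\frac{39}{10}} = 3 M \left(M + g\right) \frac{10}{39} = 3 M \left(\frac{10 M}{39} + \frac{10 g}{39}\right)$)
$n{\left(-14 \right)} - C{\left(R{\left(-7 \right)},-18 \right)} = \left(- \frac{1}{3} - - \frac{14}{3}\right) - \frac{10 \left(-2 - 7\right) \left(\left(-2 - 7\right) - 18\right)}{13} = \left(- \frac{1}{3} + \frac{14}{3}\right) - \frac{10}{13} \left(-9\right) \left(-9 - 18\right) = \frac{13}{3} - \frac{10}{13} \left(-9\right) \left(-27\right) = \frac{13}{3} - \frac{2430}{13} = - \frac{7121}{39}$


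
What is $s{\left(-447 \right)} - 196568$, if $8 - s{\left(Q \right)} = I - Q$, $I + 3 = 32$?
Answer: $-197036$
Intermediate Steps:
$I = 29$ ($I = -3 + 32 = 29$)
$s{\left(Q \right)} = -21 + Q$ ($s{\left(Q \right)} = 8 - \left(29 - Q\right) = 8 + \left(-29 + Q\right) = -21 + Q$)
$s{\left(-447 \right)} - 196568 = \left(-21 - 447\right) - 196568 = -468 - 196568 = -197036$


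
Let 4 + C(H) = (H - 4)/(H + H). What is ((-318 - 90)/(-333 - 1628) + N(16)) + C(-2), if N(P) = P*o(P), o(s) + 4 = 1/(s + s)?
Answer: -129018/1961 ≈ -65.792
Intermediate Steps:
o(s) = -4 + 1/(2*s) (o(s) = -4 + 1/(s + s) = -4 + 1/(2*s))
C(H) = -4 + (-4 + H)/(2*H) (C(H) = -4 + (H - 4)/(H + H) = -4 + (-4 + H)/((2*H)) = -4 + (-4 + H)*(1/(2*H)) = -4 + (-4 + H)/(2*H))
N(P) = P*(-4 + 1/(2*P))
((-318 - 90)/(-333 - 1628) + N(16)) + C(-2) = ((-318 - 90)/(-333 - 1628) + (½ - 4*16)) + (-7/2 - 2/(-2)) = (-408/(-1961) + (½ - 64)) + (-7/2 - 2*(-½)) = (-408*(-1/1961) - 127/2) + (-7/2 + 1) = (408/1961 - 127/2) - 5/2 = -248231/3922 - 5/2 = -129018/1961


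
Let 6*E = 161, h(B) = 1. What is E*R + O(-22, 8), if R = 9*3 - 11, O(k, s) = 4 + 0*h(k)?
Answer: 1300/3 ≈ 433.33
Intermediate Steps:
E = 161/6 (E = (⅙)*161 = 161/6 ≈ 26.833)
O(k, s) = 4 (O(k, s) = 4 + 0*1 = 4 + 0 = 4)
R = 16 (R = 27 - 11 = 16)
E*R + O(-22, 8) = (161/6)*16 + 4 = 1288/3 + 4 = 1300/3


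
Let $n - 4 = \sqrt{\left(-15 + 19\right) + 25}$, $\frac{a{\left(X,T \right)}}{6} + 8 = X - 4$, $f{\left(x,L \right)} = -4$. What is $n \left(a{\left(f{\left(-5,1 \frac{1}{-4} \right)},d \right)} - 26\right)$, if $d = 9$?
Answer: $-488 - 122 \sqrt{29} \approx -1145.0$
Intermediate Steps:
$a{\left(X,T \right)} = -72 + 6 X$ ($a{\left(X,T \right)} = -48 + 6 \left(X - 4\right) = -48 + 6 \left(-4 + X\right) = -48 + \left(-24 + 6 X\right) = -72 + 6 X$)
$n = 4 + \sqrt{29}$ ($n = 4 + \sqrt{\left(-15 + 19\right) + 25} = 4 + \sqrt{4 + 25} = 4 + \sqrt{29} \approx 9.3852$)
$n \left(a{\left(f{\left(-5,1 \frac{1}{-4} \right)},d \right)} - 26\right) = \left(4 + \sqrt{29}\right) \left(\left(-72 + 6 \left(-4\right)\right) - 26\right) = \left(4 + \sqrt{29}\right) \left(\left(-72 - 24\right) - 26\right) = \left(4 + \sqrt{29}\right) \left(-96 - 26\right) = \left(4 + \sqrt{29}\right) \left(-122\right) = -488 - 122 \sqrt{29}$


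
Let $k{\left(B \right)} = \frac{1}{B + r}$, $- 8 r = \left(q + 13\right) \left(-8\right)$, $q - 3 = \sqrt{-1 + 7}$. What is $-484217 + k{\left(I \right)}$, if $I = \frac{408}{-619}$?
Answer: $- \frac{21275293603913}{43937525} - \frac{383161 \sqrt{6}}{87875050} \approx -4.8422 \cdot 10^{5}$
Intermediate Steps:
$q = 3 + \sqrt{6}$ ($q = 3 + \sqrt{-1 + 7} = 3 + \sqrt{6} \approx 5.4495$)
$I = - \frac{408}{619}$ ($I = 408 \left(- \frac{1}{619}\right) = - \frac{408}{619} \approx -0.65913$)
$r = 16 + \sqrt{6}$ ($r = - \frac{\left(\left(3 + \sqrt{6}\right) + 13\right) \left(-8\right)}{8} = - \frac{\left(16 + \sqrt{6}\right) \left(-8\right)}{8} = - \frac{-128 - 8 \sqrt{6}}{8} = 16 + \sqrt{6} \approx 18.449$)
$k{\left(B \right)} = \frac{1}{16 + B + \sqrt{6}}$ ($k{\left(B \right)} = \frac{1}{B + \left(16 + \sqrt{6}\right)} = \frac{1}{16 + B + \sqrt{6}}$)
$-484217 + k{\left(I \right)} = -484217 + \frac{1}{16 - \frac{408}{619} + \sqrt{6}} = -484217 + \frac{1}{\frac{9496}{619} + \sqrt{6}}$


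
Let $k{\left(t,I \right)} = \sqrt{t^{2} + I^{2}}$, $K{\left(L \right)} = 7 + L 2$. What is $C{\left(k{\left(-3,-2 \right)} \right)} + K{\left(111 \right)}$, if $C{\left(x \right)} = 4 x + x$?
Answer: $229 + 5 \sqrt{13} \approx 247.03$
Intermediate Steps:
$K{\left(L \right)} = 7 + 2 L$
$k{\left(t,I \right)} = \sqrt{I^{2} + t^{2}}$
$C{\left(x \right)} = 5 x$
$C{\left(k{\left(-3,-2 \right)} \right)} + K{\left(111 \right)} = 5 \sqrt{\left(-2\right)^{2} + \left(-3\right)^{2}} + \left(7 + 2 \cdot 111\right) = 5 \sqrt{4 + 9} + \left(7 + 222\right) = 5 \sqrt{13} + 229 = 229 + 5 \sqrt{13}$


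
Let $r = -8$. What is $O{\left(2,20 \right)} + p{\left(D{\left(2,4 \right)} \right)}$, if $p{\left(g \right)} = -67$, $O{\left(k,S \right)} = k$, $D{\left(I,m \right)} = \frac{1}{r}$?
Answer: $-65$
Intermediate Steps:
$D{\left(I,m \right)} = - \frac{1}{8}$ ($D{\left(I,m \right)} = \frac{1}{-8} = - \frac{1}{8}$)
$O{\left(2,20 \right)} + p{\left(D{\left(2,4 \right)} \right)} = 2 - 67 = -65$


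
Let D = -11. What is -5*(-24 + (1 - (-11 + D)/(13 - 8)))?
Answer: 93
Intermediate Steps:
-5*(-24 + (1 - (-11 + D)/(13 - 8))) = -5*(-24 + (1 - (-11 - 11)/(13 - 8))) = -5*(-24 + (1 - (-22)/5)) = -5*(-24 + (1 - 1*(-22/5))) = -5*(-24 + (1 + 22/5)) = -5*(-24 + 27/5) = -5*(-93/5) = 93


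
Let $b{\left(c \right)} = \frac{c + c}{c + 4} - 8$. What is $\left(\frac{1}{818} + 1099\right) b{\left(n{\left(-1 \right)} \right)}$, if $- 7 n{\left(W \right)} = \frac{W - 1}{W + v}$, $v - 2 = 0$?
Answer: $- \frac{17679999}{2045} \approx -8645.5$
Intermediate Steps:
$v = 2$ ($v = 2 + 0 = 2$)
$n{\left(W \right)} = - \frac{-1 + W}{7 \left(2 + W\right)}$ ($n{\left(W \right)} = - \frac{\left(W - 1\right) \frac{1}{W + 2}}{7} = - \frac{\left(-1 + W\right) \frac{1}{2 + W}}{7} = - \frac{\frac{1}{2 + W} \left(-1 + W\right)}{7} = - \frac{-1 + W}{7 \left(2 + W\right)}$)
$b{\left(c \right)} = -8 + \frac{2 c}{4 + c}$ ($b{\left(c \right)} = \frac{2 c}{4 + c} - 8 = -8 + \frac{2 c}{4 + c}$)
$\left(\frac{1}{818} + 1099\right) b{\left(n{\left(-1 \right)} \right)} = \left(\frac{1}{818} + 1099\right) \frac{2 \left(-16 - 3 \frac{1 - -1}{7 \left(2 - 1\right)}\right)}{4 + \frac{1 - -1}{7 \left(2 - 1\right)}} = \left(\frac{1}{818} + 1099\right) \frac{2 \left(-16 - 3 \frac{1 + 1}{7 \cdot 1}\right)}{4 + \frac{1 + 1}{7 \cdot 1}} = \frac{898983 \frac{2 \left(-16 - 3 \cdot \frac{1}{7} \cdot 1 \cdot 2\right)}{4 + \frac{1}{7} \cdot 1 \cdot 2}}{818} = \frac{898983 \frac{2 \left(-16 - \frac{6}{7}\right)}{4 + \frac{2}{7}}}{818} = \frac{898983 \frac{2 \left(-16 - \frac{6}{7}\right)}{\frac{30}{7}}}{818} = \frac{898983 \cdot 2 \cdot \frac{7}{30} \left(- \frac{118}{7}\right)}{818} = \frac{898983}{818} \left(- \frac{118}{15}\right) = - \frac{17679999}{2045}$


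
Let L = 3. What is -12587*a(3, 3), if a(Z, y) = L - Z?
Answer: 0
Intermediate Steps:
a(Z, y) = 3 - Z
-12587*a(3, 3) = -12587*(3 - 1*3) = -12587*(3 - 3) = -12587*0 = 0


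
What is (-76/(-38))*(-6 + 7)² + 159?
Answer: 161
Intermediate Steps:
(-76/(-38))*(-6 + 7)² + 159 = -76*(-1/38)*1² + 159 = 2*1 + 159 = 2 + 159 = 161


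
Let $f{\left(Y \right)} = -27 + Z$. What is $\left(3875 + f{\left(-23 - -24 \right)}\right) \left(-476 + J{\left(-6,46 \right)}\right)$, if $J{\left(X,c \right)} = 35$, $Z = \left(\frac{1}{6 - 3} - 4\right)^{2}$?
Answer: $-1702897$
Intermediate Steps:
$Z = \frac{121}{9}$ ($Z = \left(\frac{1}{3} - 4\right)^{2} = \left(- \frac{11}{3}\right)^{2} = \frac{121}{9} \approx 13.444$)
$f{\left(Y \right)} = - \frac{122}{9}$ ($f{\left(Y \right)} = -27 + \frac{121}{9} = - \frac{122}{9}$)
$\left(3875 + f{\left(-23 - -24 \right)}\right) \left(-476 + J{\left(-6,46 \right)}\right) = \left(3875 - \frac{122}{9}\right) \left(-476 + 35\right) = \frac{34753}{9} \left(-441\right) = -1702897$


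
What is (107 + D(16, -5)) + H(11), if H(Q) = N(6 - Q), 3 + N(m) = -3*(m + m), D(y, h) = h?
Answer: 129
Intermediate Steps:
N(m) = -3 - 6*m (N(m) = -3 - 3*(m + m) = -3 - 6*m)
H(Q) = -39 + 6*Q (H(Q) = -3 - 6*(6 - Q) = -3 + (-36 + 6*Q) = -39 + 6*Q)
(107 + D(16, -5)) + H(11) = (107 - 5) + (-39 + 6*11) = 102 + (-39 + 66) = 102 + 27 = 129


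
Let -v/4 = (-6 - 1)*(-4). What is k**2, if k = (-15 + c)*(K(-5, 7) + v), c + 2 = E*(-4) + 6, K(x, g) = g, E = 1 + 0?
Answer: 2480625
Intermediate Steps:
E = 1
v = -112 (v = -4*(-6 - 1)*(-4) = -(-28)*(-4) = -4*28 = -112)
c = 0 (c = -2 + (1*(-4) + 6) = -2 + (-4 + 6) = -2 + 2 = 0)
k = 1575 (k = (-15 + 0)*(7 - 112) = -15*(-105) = 1575)
k**2 = 1575**2 = 2480625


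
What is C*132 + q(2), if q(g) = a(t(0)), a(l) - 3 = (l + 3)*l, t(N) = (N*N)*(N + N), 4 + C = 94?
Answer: 11883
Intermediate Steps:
C = 90 (C = -4 + 94 = 90)
t(N) = 2*N**3 (t(N) = N**2*(2*N) = 2*N**3)
a(l) = 3 + l*(3 + l) (a(l) = 3 + (l + 3)*l = 3 + (3 + l)*l = 3 + l*(3 + l))
q(g) = 3 (q(g) = 3 + (2*0**3)**2 + 3*(2*0**3) = 3 + (2*0)**2 + 3*(2*0) = 3 + 0**2 + 3*0 = 3 + 0 + 0 = 3)
C*132 + q(2) = 90*132 + 3 = 11880 + 3 = 11883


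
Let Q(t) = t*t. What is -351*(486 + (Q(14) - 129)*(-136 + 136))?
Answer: -170586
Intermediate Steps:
Q(t) = t²
-351*(486 + (Q(14) - 129)*(-136 + 136)) = -351*(486 + (14² - 129)*(-136 + 136)) = -351*(486 + (196 - 129)*0) = -351*(486 + 67*0) = -351*(486 + 0) = -351*486 = -170586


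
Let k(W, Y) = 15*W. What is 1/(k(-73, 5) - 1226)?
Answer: -1/2321 ≈ -0.00043085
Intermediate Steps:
1/(k(-73, 5) - 1226) = 1/(15*(-73) - 1226) = 1/(-1095 - 1226) = 1/(-2321) = -1/2321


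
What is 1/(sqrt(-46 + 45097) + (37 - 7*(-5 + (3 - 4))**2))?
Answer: -215/1174 - sqrt(45051)/1174 ≈ -0.36393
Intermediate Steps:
1/(sqrt(-46 + 45097) + (37 - 7*(-5 + (3 - 4))**2)) = 1/(sqrt(45051) + (37 - 7*(-5 - 1)**2)) = 1/(sqrt(45051) + (37 - 7*(-6)**2)) = 1/(sqrt(45051) + (37 - 7*36)) = 1/(sqrt(45051) + (37 - 252)) = 1/(sqrt(45051) - 215) = 1/(-215 + sqrt(45051))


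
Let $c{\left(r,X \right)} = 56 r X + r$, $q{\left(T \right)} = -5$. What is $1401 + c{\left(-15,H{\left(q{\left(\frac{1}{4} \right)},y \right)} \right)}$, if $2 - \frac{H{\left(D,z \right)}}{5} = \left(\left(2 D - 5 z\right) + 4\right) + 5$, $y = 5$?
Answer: $-116214$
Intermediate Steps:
$H{\left(D,z \right)} = -35 - 10 D + 25 z$ ($H{\left(D,z \right)} = 10 - 5 \left(\left(\left(2 D - 5 z\right) + 4\right) + 5\right) = 10 - 5 \left(\left(\left(- 5 z + 2 D\right) + 4\right) + 5\right) = 10 - 5 \left(\left(4 - 5 z + 2 D\right) + 5\right) = 10 - 5 \left(9 - 5 z + 2 D\right) = 10 - \left(45 - 25 z + 10 D\right) = -35 - 10 D + 25 z$)
$c{\left(r,X \right)} = r + 56 X r$ ($c{\left(r,X \right)} = 56 X r + r = r + 56 X r$)
$1401 + c{\left(-15,H{\left(q{\left(\frac{1}{4} \right)},y \right)} \right)} = 1401 - 15 \left(1 + 56 \left(-35 - -50 + 25 \cdot 5\right)\right) = 1401 - 15 \left(1 + 56 \left(-35 + 50 + 125\right)\right) = 1401 - 15 \left(1 + 56 \cdot 140\right) = 1401 - 15 \left(1 + 7840\right) = 1401 - 117615 = -116214$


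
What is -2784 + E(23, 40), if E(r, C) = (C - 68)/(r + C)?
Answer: -25060/9 ≈ -2784.4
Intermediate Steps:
E(r, C) = (-68 + C)/(C + r)
-2784 + E(23, 40) = -2784 + (-68 + 40)/(40 + 23) = -2784 - 28/63 = -2784 + (1/63)*(-28) = -2784 - 4/9 = -25060/9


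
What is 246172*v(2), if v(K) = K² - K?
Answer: 492344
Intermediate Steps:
246172*v(2) = 246172*(2*(-1 + 2)) = 246172*(2*1) = 246172*2 = 492344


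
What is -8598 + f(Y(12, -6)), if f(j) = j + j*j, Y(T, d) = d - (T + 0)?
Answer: -8292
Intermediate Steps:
Y(T, d) = d - T
f(j) = j + j²
-8598 + f(Y(12, -6)) = -8598 + (-6 - 1*12)*(1 + (-6 - 1*12)) = -8598 + (-6 - 12)*(1 + (-6 - 12)) = -8598 - 18*(1 - 18) = -8598 - 18*(-17) = -8598 + 306 = -8292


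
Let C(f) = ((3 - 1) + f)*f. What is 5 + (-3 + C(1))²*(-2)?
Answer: 5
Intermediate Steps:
C(f) = f*(2 + f) (C(f) = (2 + f)*f = f*(2 + f))
5 + (-3 + C(1))²*(-2) = 5 + (-3 + 1*(2 + 1))²*(-2) = 5 + (-3 + 1*3)²*(-2) = 5 + (-3 + 3)²*(-2) = 5 + 0²*(-2) = 5 + 0*(-2) = 5 + 0 = 5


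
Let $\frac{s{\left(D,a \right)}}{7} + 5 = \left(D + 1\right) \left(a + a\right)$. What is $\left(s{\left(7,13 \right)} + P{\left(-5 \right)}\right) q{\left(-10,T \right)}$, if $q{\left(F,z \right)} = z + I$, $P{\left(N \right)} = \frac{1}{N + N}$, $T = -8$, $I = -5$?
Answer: $- \frac{184717}{10} \approx -18472.0$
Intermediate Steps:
$s{\left(D,a \right)} = -35 + 14 a \left(1 + D\right)$ ($s{\left(D,a \right)} = -35 + 7 \left(D + 1\right) \left(a + a\right) = -35 + 7 \left(1 + D\right) 2 a = -35 + 7 \cdot 2 a \left(1 + D\right) = -35 + 14 a \left(1 + D\right)$)
$P{\left(N \right)} = \frac{1}{2 N}$
$q{\left(F,z \right)} = -5 + z$ ($q{\left(F,z \right)} = z - 5 = -5 + z$)
$\left(s{\left(7,13 \right)} + P{\left(-5 \right)}\right) q{\left(-10,T \right)} = \left(\left(-35 + 14 \cdot 13 + 14 \cdot 7 \cdot 13\right) + \frac{1}{2 \left(-5\right)}\right) \left(-5 - 8\right) = \left(\left(-35 + 182 + 1274\right) + \frac{1}{2} \left(- \frac{1}{5}\right)\right) \left(-13\right) = \left(1421 - \frac{1}{10}\right) \left(-13\right) = \frac{14209}{10} \left(-13\right) = - \frac{184717}{10}$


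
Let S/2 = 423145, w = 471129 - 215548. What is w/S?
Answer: 255581/846290 ≈ 0.30200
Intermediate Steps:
w = 255581
S = 846290 (S = 2*423145 = 846290)
w/S = 255581/846290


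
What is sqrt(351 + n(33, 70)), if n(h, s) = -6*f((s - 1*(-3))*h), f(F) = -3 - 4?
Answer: sqrt(393) ≈ 19.824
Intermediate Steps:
f(F) = -7
n(h, s) = 42 (n(h, s) = -6*(-7) = 42)
sqrt(351 + n(33, 70)) = sqrt(351 + 42) = sqrt(393)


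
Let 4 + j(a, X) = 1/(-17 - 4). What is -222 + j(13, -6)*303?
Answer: -10139/7 ≈ -1448.4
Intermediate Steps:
j(a, X) = -85/21 (j(a, X) = -4 + 1/(-17 - 4) = -4 + 1/(-21) = -4 - 1/21 = -85/21)
-222 + j(13, -6)*303 = -222 - 85/21*303 = -222 - 8585/7 = -10139/7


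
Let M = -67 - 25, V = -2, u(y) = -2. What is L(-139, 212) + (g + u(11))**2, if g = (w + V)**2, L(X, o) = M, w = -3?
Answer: 437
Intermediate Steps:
M = -92
L(X, o) = -92
g = 25 (g = (-3 - 2)**2 = (-5)**2 = 25)
L(-139, 212) + (g + u(11))**2 = -92 + (25 - 2)**2 = -92 + 23**2 = -92 + 529 = 437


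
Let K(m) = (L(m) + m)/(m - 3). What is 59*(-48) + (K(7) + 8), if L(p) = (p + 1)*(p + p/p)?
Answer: -11225/4 ≈ -2806.3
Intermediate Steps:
L(p) = (1 + p)² (L(p) = (1 + p)*(p + 1) = (1 + p)*(1 + p) = (1 + p)²)
K(m) = (1 + m² + 3*m)/(-3 + m) (K(m) = ((1 + m² + 2*m) + m)/(m - 3) = (1 + m² + 3*m)/(-3 + m))
59*(-48) + (K(7) + 8) = 59*(-48) + ((1 + 7² + 3*7)/(-3 + 7) + 8) = -2832 + ((1 + 49 + 21)/4 + 8) = -2832 + ((¼)*71 + 8) = -2832 + (71/4 + 8) = -2832 + 103/4 = -11225/4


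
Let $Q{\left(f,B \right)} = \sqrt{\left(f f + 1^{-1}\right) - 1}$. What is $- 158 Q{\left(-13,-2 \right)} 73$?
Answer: $-149942$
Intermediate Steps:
$Q{\left(f,B \right)} = \sqrt{f^{2}}$ ($Q{\left(f,B \right)} = \sqrt{\left(f^{2} + 1\right) - 1} = \sqrt{\left(1 + f^{2}\right) - 1} = \sqrt{f^{2}}$)
$- 158 Q{\left(-13,-2 \right)} 73 = - 158 \sqrt{\left(-13\right)^{2}} \cdot 73 = - 158 \sqrt{169} \cdot 73 = \left(-158\right) 13 \cdot 73 = \left(-2054\right) 73 = -149942$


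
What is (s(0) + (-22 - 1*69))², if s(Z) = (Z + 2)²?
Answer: 7569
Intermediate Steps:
s(Z) = (2 + Z)²
(s(0) + (-22 - 1*69))² = ((2 + 0)² + (-22 - 1*69))² = (2² + (-22 - 69))² = (4 - 91)² = (-87)² = 7569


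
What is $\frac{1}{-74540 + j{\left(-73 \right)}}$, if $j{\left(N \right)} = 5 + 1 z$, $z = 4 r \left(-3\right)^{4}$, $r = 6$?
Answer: $- \frac{1}{72591} \approx -1.3776 \cdot 10^{-5}$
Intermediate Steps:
$z = 1944$ ($z = 4 \cdot 6 \left(-3\right)^{4} = 24 \cdot 81 = 1944$)
$j{\left(N \right)} = 1949$ ($j{\left(N \right)} = 5 + 1 \cdot 1944 = 5 + 1944 = 1949$)
$\frac{1}{-74540 + j{\left(-73 \right)}} = \frac{1}{-74540 + 1949} = \frac{1}{-72591} = - \frac{1}{72591}$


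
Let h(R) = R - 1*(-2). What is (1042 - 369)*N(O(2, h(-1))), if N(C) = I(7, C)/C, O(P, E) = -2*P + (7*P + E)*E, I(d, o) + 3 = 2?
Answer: -673/11 ≈ -61.182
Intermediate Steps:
h(R) = 2 + R (h(R) = R + 2 = 2 + R)
I(d, o) = -1 (I(d, o) = -3 + 2 = -1)
O(P, E) = -2*P + E*(E + 7*P) (O(P, E) = -2*P + (E + 7*P)*E = -2*P + E*(E + 7*P))
N(C) = -1/C
(1042 - 369)*N(O(2, h(-1))) = (1042 - 369)*(-1/((2 - 1)² - 2*2 + 7*(2 - 1)*2)) = 673*(-1/(1² - 4 + 7*1*2)) = 673*(-1/(1 - 4 + 14)) = 673*(-1/11) = -673/11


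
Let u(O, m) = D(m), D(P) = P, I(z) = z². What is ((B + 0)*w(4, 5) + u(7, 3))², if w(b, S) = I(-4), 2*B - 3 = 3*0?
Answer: 729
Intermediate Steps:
u(O, m) = m
B = 3/2 (B = 3/2 + (3*0)/2 = 3/2 + (½)*0 = 3/2 + 0 = 3/2 ≈ 1.5000)
w(b, S) = 16 (w(b, S) = (-4)² = 16)
((B + 0)*w(4, 5) + u(7, 3))² = ((3/2 + 0)*16 + 3)² = ((3/2)*16 + 3)² = (24 + 3)² = 27² = 729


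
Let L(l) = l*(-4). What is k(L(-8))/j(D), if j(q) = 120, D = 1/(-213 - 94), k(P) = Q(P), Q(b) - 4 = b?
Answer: 3/10 ≈ 0.30000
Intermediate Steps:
Q(b) = 4 + b
L(l) = -4*l
k(P) = 4 + P
D = -1/307 (D = 1/(-307) = -1/307 ≈ -0.0032573)
k(L(-8))/j(D) = (4 - 4*(-8))/120 = (4 + 32)*(1/120) = 36*(1/120) = 3/10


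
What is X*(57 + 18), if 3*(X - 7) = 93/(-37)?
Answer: 17100/37 ≈ 462.16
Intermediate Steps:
X = 228/37 (X = 7 + (93/(-37))/3 = 7 + (93*(-1/37))/3 = 7 + (⅓)*(-93/37) = 7 - 31/37 = 228/37 ≈ 6.1622)
X*(57 + 18) = 228*(57 + 18)/37 = (228/37)*75 = 17100/37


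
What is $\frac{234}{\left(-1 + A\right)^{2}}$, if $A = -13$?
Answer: $\frac{117}{98} \approx 1.1939$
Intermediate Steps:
$\frac{234}{\left(-1 + A\right)^{2}} = \frac{234}{\left(-1 - 13\right)^{2}} = \frac{234}{\left(-14\right)^{2}} = \frac{234}{196} = 234 \cdot \frac{1}{196} = \frac{117}{98}$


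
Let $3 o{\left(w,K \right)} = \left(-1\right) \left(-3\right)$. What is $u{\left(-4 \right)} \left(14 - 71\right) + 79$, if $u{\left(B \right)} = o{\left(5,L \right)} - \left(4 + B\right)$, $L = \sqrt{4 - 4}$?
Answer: $22$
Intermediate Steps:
$L = 0$ ($L = \sqrt{0} = 0$)
$o{\left(w,K \right)} = 1$ ($o{\left(w,K \right)} = \frac{\left(-1\right) \left(-3\right)}{3} = \frac{1}{3} \cdot 3 = 1$)
$u{\left(B \right)} = -3 - B$ ($u{\left(B \right)} = 1 - \left(4 + B\right) = -3 - B$)
$u{\left(-4 \right)} \left(14 - 71\right) + 79 = \left(-3 - -4\right) \left(14 - 71\right) + 79 = \left(-3 + 4\right) \left(14 - 71\right) + 79 = 1 \left(-57\right) + 79 = -57 + 79 = 22$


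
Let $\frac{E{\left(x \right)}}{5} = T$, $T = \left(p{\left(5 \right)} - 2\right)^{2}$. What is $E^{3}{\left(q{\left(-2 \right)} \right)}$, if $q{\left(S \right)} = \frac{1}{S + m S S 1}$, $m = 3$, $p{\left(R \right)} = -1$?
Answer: $91125$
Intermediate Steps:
$T = 9$ ($T = \left(-1 - 2\right)^{2} = \left(-3\right)^{2} = 9$)
$q{\left(S \right)} = \frac{1}{S + 3 S^{2}}$ ($q{\left(S \right)} = \frac{1}{S + 3 S S 1} = \frac{1}{S + 3 S^{2} \cdot 1} = \frac{1}{S + 3 S^{2}}$)
$E{\left(x \right)} = 45$ ($E{\left(x \right)} = 5 \cdot 9 = 45$)
$E^{3}{\left(q{\left(-2 \right)} \right)} = 45^{3} = 91125$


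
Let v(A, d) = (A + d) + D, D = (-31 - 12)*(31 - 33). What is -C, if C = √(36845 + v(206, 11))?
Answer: -2*√9287 ≈ -192.74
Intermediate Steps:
D = 86 (D = -43*(-2) = 86)
v(A, d) = 86 + A + d (v(A, d) = (A + d) + 86 = 86 + A + d)
C = 2*√9287 (C = √(36845 + (86 + 206 + 11)) = √(36845 + 303) = √37148 = 2*√9287 ≈ 192.74)
-C = -2*√9287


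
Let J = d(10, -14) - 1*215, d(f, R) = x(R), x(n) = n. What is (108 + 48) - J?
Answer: 385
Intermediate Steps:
d(f, R) = R
J = -229 (J = -14 - 1*215 = -14 - 215 = -229)
(108 + 48) - J = (108 + 48) - 1*(-229) = 156 + 229 = 385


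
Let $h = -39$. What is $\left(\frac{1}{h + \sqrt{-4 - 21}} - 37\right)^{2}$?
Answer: $\frac{819133014}{597529} + \frac{286205 i}{1195058} \approx 1370.9 + 0.23949 i$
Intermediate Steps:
$\left(\frac{1}{h + \sqrt{-4 - 21}} - 37\right)^{2} = \left(\frac{1}{-39 + \sqrt{-4 - 21}} - 37\right)^{2} = \left(\frac{1}{-39 + \sqrt{-25}} - 37\right)^{2} = \left(\frac{1}{-39 + 5 i} - 37\right)^{2} = \left(\frac{-39 - 5 i}{1546} - 37\right)^{2} = \left(-37 + \frac{-39 - 5 i}{1546}\right)^{2}$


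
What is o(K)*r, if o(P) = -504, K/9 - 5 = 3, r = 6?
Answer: -3024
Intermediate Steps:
K = 72 (K = 45 + 9*3 = 45 + 27 = 72)
o(K)*r = -504*6 = -3024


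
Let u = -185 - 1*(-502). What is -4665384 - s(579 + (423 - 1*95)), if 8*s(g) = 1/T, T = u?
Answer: -11831413825/2536 ≈ -4.6654e+6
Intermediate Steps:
u = 317 (u = -185 + 502 = 317)
T = 317
s(g) = 1/2536 (s(g) = (⅛)/317 = (⅛)*(1/317) = 1/2536)
-4665384 - s(579 + (423 - 1*95)) = -4665384 - 1*1/2536 = -4665384 - 1/2536 = -11831413825/2536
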